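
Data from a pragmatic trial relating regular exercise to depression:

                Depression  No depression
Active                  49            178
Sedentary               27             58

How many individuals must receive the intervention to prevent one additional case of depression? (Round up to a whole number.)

10

Risk in treated group = 49/227 = 0.21586; risk in control = 27/85 = 0.31765.
Absolute risk reduction = 0.31765 − 0.21586 = 0.10179
NNT = 1 / ARR = 1 / 0.10179 = 9.824 → round up → 10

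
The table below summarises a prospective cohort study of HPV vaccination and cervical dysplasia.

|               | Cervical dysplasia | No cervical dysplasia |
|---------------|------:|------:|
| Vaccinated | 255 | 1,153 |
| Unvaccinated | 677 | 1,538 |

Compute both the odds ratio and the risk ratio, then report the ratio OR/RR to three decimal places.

0.848

Cells: a = 255, b = 1153, c = 677, d = 1538.
OR = (255·1538)/(1153·677) = 392190/780581 = 0.50243
Risk in exposed = 255/1408 = 0.18111; risk in unexposed = 677/2215 = 0.30564; RR = 0.59255
OR/RR = 0.50243 / 0.59255 = 0.84792
The outcome is not rare, so the OR lies further from 1 than the RR.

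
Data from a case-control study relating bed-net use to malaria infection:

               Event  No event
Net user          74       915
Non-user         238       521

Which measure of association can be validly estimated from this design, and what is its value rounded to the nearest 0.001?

Cells: a = 74, b = 915, c = 238, d = 521.
This is a case-control study: participants were sampled on outcome status, so risks in the source population cannot be estimated directly — relative risk is not valid here. The odds ratio is the appropriate measure.
OR = (a·d)/(b·c) = (74 × 521) / (915 × 238) = 38554 / 217770 = 0.17704

0.177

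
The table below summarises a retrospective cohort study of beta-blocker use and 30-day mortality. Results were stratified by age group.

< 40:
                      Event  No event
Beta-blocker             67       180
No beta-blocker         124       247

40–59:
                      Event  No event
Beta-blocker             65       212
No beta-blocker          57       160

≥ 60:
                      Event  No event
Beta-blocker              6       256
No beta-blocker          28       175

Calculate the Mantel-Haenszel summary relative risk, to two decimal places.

RR_MH = Σ(aᵢ·n₀ᵢ/nᵢ) / Σ(cᵢ·n₁ᵢ/nᵢ), with n₁ᵢ = aᵢ+bᵢ (exposed), n₀ᵢ = cᵢ+dᵢ (unexposed), nᵢ = n₁ᵢ+n₀ᵢ.
Stratum 1 (< 40): n₁ = 247, n₀ = 371, n = 618; a·n₀/n = 67·371/618 = 40.2217; c·n₁/n = 124·247/618 = 49.5599
Stratum 2 (40–59): n₁ = 277, n₀ = 217, n = 494; a·n₀/n = 65·217/494 = 28.5526; c·n₁/n = 57·277/494 = 31.9615
Stratum 3 (≥ 60): n₁ = 262, n₀ = 203, n = 465; a·n₀/n = 6·203/465 = 2.6194; c·n₁/n = 28·262/465 = 15.7763
RR_MH = (40.2217 + 28.5526 + 2.6194) / (49.5599 + 31.9615 + 15.7763) = 71.3937 / 97.2978 = 0.73376

0.73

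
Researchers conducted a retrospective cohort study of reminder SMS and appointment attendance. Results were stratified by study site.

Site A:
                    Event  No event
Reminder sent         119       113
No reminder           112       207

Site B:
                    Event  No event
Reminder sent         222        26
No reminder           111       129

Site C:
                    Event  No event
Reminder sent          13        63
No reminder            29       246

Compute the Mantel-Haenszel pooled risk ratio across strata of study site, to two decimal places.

1.71

RR_MH = Σ(aᵢ·n₀ᵢ/nᵢ) / Σ(cᵢ·n₁ᵢ/nᵢ), with n₁ᵢ = aᵢ+bᵢ (exposed), n₀ᵢ = cᵢ+dᵢ (unexposed), nᵢ = n₁ᵢ+n₀ᵢ.
Stratum 1 (Site A): n₁ = 232, n₀ = 319, n = 551; a·n₀/n = 119·319/551 = 68.8947; c·n₁/n = 112·232/551 = 47.1579
Stratum 2 (Site B): n₁ = 248, n₀ = 240, n = 488; a·n₀/n = 222·240/488 = 109.1803; c·n₁/n = 111·248/488 = 56.4098
Stratum 3 (Site C): n₁ = 76, n₀ = 275, n = 351; a·n₀/n = 13·275/351 = 10.1852; c·n₁/n = 29·76/351 = 6.2792
RR_MH = (68.8947 + 109.1803 + 10.1852) / (47.1579 + 56.4098 + 6.2792) = 188.2602 / 109.8469 = 1.71384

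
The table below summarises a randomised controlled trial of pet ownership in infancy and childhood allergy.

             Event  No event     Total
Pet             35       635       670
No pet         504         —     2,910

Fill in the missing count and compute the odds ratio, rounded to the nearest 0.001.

The missing cell is in the unexposed row: 2910 − 504 = 2406.
So a = 35, b = 635, c = 504, d = 2406.
OR = (a·d)/(b·c) = (35 × 2406) / (635 × 504) = 84210 / 320040 = 0.26312

0.263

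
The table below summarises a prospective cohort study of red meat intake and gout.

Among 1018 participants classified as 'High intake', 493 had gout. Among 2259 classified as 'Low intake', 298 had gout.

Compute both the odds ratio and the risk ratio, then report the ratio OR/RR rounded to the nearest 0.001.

From the description: a = 493, b = 525, c = 298, d = 1961.
OR = (493·1961)/(525·298) = 966773/156450 = 6.17944
Risk in exposed = 493/1018 = 0.48428; risk in unexposed = 298/2259 = 0.13192; RR = 3.67112
OR/RR = 6.17944 / 3.67112 = 1.68325
The outcome is not rare, so the OR lies further from 1 than the RR.

1.683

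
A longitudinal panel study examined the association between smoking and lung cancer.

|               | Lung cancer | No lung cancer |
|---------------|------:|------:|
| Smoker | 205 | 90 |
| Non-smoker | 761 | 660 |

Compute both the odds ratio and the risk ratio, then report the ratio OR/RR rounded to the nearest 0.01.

1.52

Cells: a = 205, b = 90, c = 761, d = 660.
OR = (205·660)/(90·761) = 135300/68490 = 1.97547
Risk in exposed = 205/295 = 0.69492; risk in unexposed = 761/1421 = 0.53554; RR = 1.29760
OR/RR = 1.97547 / 1.29760 = 1.52240
The outcome is not rare, so the OR lies further from 1 than the RR.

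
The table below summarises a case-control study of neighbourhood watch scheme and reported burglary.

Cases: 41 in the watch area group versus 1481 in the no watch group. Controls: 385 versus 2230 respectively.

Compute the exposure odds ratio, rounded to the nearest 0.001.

From the description: a = 41, b = 385, c = 1481, d = 2230.
OR = (a·d)/(b·c) = (41 × 2230) / (385 × 1481) = 91430 / 570185 = 0.16035
Exposure is associated with lower odds of reported burglary (OR = 0.16 < 1).

0.160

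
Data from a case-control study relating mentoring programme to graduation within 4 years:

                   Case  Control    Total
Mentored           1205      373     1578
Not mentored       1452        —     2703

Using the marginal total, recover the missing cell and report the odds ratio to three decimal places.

2.783

The missing cell is in the unexposed row: 2703 − 1452 = 1251.
So a = 1205, b = 373, c = 1452, d = 1251.
OR = (a·d)/(b·c) = (1205 × 1251) / (373 × 1452) = 1507455 / 541596 = 2.78336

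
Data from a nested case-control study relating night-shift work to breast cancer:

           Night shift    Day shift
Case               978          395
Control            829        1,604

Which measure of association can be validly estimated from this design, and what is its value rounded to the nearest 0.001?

4.791

Reading the table with exposure as columns: a = 978 (Night shift, case), b = 829 (Night shift, non-case), c = 395 (Day shift, case), d = 1604.
This is a nested case-control study: participants were sampled on outcome status, so risks in the source population cannot be estimated directly — relative risk is not valid here. The odds ratio is the appropriate measure.
OR = (a·d)/(b·c) = (978 × 1604) / (829 × 395) = 1568712 / 327455 = 4.79062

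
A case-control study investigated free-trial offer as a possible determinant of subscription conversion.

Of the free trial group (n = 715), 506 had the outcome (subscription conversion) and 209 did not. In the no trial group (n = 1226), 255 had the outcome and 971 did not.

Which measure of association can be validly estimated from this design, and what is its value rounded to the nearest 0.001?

From the description: a = 506, b = 209, c = 255, d = 971.
This is a case-control study: participants were sampled on outcome status, so risks in the source population cannot be estimated directly — relative risk is not valid here. The odds ratio is the appropriate measure.
OR = (a·d)/(b·c) = (506 × 971) / (209 × 255) = 491326 / 53295 = 9.21899

9.219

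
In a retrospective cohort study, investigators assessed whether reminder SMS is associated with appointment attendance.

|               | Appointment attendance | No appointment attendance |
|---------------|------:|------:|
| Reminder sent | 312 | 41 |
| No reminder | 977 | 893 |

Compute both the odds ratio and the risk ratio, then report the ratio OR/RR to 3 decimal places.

Cells: a = 312, b = 41, c = 977, d = 893.
OR = (312·893)/(41·977) = 278616/40057 = 6.95549
Risk in exposed = 312/353 = 0.88385; risk in unexposed = 977/1870 = 0.52246; RR = 1.69171
OR/RR = 6.95549 / 1.69171 = 4.11150
The outcome is not rare, so the OR lies further from 1 than the RR.

4.112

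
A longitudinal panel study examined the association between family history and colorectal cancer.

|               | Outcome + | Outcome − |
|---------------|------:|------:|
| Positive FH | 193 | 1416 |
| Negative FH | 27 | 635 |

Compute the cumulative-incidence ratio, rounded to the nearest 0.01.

Cells: a = 193, b = 1416, c = 27, d = 635.
Risk in exposed = 193/1609 = 0.11995; risk in unexposed = 27/662 = 0.04079.
RR = 0.11995 / 0.04079 = 2.94100
The risk among the exposed is 2.94 times that among the unexposed.

2.94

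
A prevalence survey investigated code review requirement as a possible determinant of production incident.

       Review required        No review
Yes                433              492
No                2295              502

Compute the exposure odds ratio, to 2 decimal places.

0.19

Reading the table with exposure as columns: a = 433 (Review required, case), b = 2295 (Review required, non-case), c = 492 (No review, case), d = 502.
OR = (a·d)/(b·c) = (433 × 502) / (2295 × 492) = 217366 / 1129140 = 0.19251
Exposure is associated with lower odds of production incident (OR = 0.19 < 1).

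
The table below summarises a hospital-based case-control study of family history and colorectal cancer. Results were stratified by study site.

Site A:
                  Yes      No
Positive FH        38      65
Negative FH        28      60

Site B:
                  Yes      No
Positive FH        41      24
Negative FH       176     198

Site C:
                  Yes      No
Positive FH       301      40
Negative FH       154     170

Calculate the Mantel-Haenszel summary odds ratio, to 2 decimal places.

OR_MH = Σ(aᵢdᵢ/nᵢ) / Σ(bᵢcᵢ/nᵢ), where nᵢ is the stratum total.
Stratum 1 (Site A): n = 191; a·d/n = 38·60/191 = 11.9372; b·c/n = 65·28/191 = 9.5288
Stratum 2 (Site B): n = 439; a·d/n = 41·198/439 = 18.4920; b·c/n = 24·176/439 = 9.6219
Stratum 3 (Site C): n = 665; a·d/n = 301·170/665 = 76.9474; b·c/n = 40·154/665 = 9.2632
OR_MH = (11.9372 + 18.4920 + 76.9474) / (9.5288 + 9.6219 + 9.2632) = 107.3766 / 28.4138 = 3.77903

3.78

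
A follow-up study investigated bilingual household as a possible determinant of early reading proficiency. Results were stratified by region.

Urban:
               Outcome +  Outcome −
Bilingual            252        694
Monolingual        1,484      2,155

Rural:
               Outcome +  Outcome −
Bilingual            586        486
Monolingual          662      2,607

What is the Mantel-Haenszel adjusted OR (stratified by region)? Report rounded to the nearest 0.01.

OR_MH = Σ(aᵢdᵢ/nᵢ) / Σ(bᵢcᵢ/nᵢ), where nᵢ is the stratum total.
Stratum 1 (Urban): n = 4585; a·d/n = 252·2155/4585 = 118.4427; b·c/n = 694·1484/4585 = 224.6229
Stratum 2 (Rural): n = 4341; a·d/n = 586·2607/4341 = 351.9240; b·c/n = 486·662/4341 = 74.1147
OR_MH = (118.4427 + 351.9240) / (224.6229 + 74.1147) = 470.3667 / 298.7376 = 1.57451

1.57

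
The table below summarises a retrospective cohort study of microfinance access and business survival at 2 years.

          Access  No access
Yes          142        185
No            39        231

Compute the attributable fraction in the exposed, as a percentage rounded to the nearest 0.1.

43.3

Reading the table with exposure as columns: a = 142 (Access, case), b = 39 (Access, non-case), c = 185 (No access, case), d = 231.
Risk in exposed = 142/181 = 0.78453; risk in unexposed = 185/416 = 0.44471.
RR = 0.78453/0.44471 = 1.76413
AR% = (RR − 1)/RR × 100 = (1.76413 − 1)/1.76413 × 100 = 43.3149%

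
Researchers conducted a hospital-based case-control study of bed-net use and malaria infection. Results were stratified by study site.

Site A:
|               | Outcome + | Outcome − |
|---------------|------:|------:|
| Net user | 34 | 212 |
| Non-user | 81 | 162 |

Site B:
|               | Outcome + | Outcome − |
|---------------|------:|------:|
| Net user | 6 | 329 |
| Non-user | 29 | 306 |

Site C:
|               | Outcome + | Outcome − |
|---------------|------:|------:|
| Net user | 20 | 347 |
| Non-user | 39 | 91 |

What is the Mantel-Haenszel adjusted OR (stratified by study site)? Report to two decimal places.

OR_MH = Σ(aᵢdᵢ/nᵢ) / Σ(bᵢcᵢ/nᵢ), where nᵢ is the stratum total.
Stratum 1 (Site A): n = 489; a·d/n = 34·162/489 = 11.2638; b·c/n = 212·81/489 = 35.1166
Stratum 2 (Site B): n = 670; a·d/n = 6·306/670 = 2.7403; b·c/n = 329·29/670 = 14.2403
Stratum 3 (Site C): n = 497; a·d/n = 20·91/497 = 3.6620; b·c/n = 347·39/497 = 27.2294
OR_MH = (11.2638 + 2.7403 + 3.6620) / (35.1166 + 14.2403 + 27.2294) = 17.6661 / 76.5862 = 0.23067

0.23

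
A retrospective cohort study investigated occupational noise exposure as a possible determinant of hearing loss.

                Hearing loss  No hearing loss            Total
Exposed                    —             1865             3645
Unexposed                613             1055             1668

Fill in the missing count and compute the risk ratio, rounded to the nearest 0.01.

The missing cell is in the exposed row: 3645 − 1865 = 1780.
So a = 1780, b = 1865, c = 613, d = 1055.
RR = [a/(a+b)] / [c/(c+d)] = (1780/3645) / (613/1668) = 0.48834/0.36751 = 1.32880

1.33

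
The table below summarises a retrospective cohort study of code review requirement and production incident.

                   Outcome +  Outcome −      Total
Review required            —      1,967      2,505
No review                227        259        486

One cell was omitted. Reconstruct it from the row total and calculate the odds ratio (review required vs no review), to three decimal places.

The missing cell is in the exposed row: 2505 − 1967 = 538.
So a = 538, b = 1967, c = 227, d = 259.
OR = (a·d)/(b·c) = (538 × 259) / (1967 × 227) = 139342 / 446509 = 0.31207

0.312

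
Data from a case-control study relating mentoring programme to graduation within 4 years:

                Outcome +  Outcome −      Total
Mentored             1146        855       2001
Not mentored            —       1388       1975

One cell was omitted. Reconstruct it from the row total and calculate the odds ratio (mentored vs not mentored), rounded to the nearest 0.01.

The missing cell is in the unexposed row: 1975 − 1388 = 587.
So a = 1146, b = 855, c = 587, d = 1388.
OR = (a·d)/(b·c) = (1146 × 1388) / (855 × 587) = 1590648 / 501885 = 3.16935

3.17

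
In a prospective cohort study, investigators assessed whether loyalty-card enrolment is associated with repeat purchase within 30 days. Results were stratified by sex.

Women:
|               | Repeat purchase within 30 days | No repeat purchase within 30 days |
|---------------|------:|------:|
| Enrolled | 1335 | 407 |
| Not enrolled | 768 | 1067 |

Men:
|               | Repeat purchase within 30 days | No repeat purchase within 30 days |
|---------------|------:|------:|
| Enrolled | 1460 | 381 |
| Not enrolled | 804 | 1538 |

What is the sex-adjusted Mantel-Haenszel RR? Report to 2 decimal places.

2.06

RR_MH = Σ(aᵢ·n₀ᵢ/nᵢ) / Σ(cᵢ·n₁ᵢ/nᵢ), with n₁ᵢ = aᵢ+bᵢ (exposed), n₀ᵢ = cᵢ+dᵢ (unexposed), nᵢ = n₁ᵢ+n₀ᵢ.
Stratum 1 (Women): n₁ = 1742, n₀ = 1835, n = 3577; a·n₀/n = 1335·1835/3577 = 684.8546; c·n₁/n = 768·1742/3577 = 374.0162
Stratum 2 (Men): n₁ = 1841, n₀ = 2342, n = 4183; a·n₀/n = 1460·2342/4183 = 817.4325; c·n₁/n = 804·1841/4183 = 353.8523
RR_MH = (684.8546 + 817.4325) / (374.0162 + 353.8523) = 1502.2871 / 727.8685 = 2.06395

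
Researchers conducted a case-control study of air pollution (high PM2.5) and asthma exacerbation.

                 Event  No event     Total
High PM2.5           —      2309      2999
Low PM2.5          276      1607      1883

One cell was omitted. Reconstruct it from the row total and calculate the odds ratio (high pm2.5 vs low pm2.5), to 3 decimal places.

1.740

The missing cell is in the exposed row: 2999 − 2309 = 690.
So a = 690, b = 2309, c = 276, d = 1607.
OR = (a·d)/(b·c) = (690 × 1607) / (2309 × 276) = 1108830 / 637284 = 1.73993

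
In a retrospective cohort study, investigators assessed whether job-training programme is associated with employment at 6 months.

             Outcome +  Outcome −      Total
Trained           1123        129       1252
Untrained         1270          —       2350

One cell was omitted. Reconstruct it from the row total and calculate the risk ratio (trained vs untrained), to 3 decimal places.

The missing cell is in the unexposed row: 2350 − 1270 = 1080.
So a = 1123, b = 129, c = 1270, d = 1080.
RR = [a/(a+b)] / [c/(c+d)] = (1123/1252) / (1270/2350) = 0.89696/0.54043 = 1.65974

1.660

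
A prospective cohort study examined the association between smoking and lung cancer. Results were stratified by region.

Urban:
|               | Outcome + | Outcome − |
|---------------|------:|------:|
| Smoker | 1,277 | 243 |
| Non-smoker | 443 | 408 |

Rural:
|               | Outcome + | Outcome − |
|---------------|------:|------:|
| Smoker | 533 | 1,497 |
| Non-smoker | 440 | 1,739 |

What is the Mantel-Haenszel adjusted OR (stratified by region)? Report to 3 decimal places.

OR_MH = Σ(aᵢdᵢ/nᵢ) / Σ(bᵢcᵢ/nᵢ), where nᵢ is the stratum total.
Stratum 1 (Urban): n = 2371; a·d/n = 1277·408/2371 = 219.7453; b·c/n = 243·443/2371 = 45.4024
Stratum 2 (Rural): n = 4209; a·d/n = 533·1739/4209 = 220.2155; b·c/n = 1497·440/4209 = 156.4932
OR_MH = (219.7453 + 220.2155) / (45.4024 + 156.4932) = 439.9607 / 201.8956 = 2.17915

2.179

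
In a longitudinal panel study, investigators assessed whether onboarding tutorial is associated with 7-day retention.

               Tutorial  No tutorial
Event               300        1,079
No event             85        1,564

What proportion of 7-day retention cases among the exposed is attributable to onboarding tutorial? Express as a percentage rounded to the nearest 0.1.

47.6

Reading the table with exposure as columns: a = 300 (Tutorial, case), b = 85 (Tutorial, non-case), c = 1079 (No tutorial, case), d = 1564.
Risk in exposed = 300/385 = 0.77922; risk in unexposed = 1079/2643 = 0.40825.
RR = 0.77922/0.40825 = 1.90869
AR% = (RR − 1)/RR × 100 = (1.90869 − 1)/1.90869 × 100 = 47.6081%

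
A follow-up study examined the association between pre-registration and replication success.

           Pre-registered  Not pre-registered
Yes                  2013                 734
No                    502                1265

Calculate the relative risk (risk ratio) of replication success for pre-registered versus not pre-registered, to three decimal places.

2.180

Reading the table with exposure as columns: a = 2013 (Pre-registered, case), b = 502 (Pre-registered, non-case), c = 734 (Not pre-registered, case), d = 1265.
Risk in exposed = 2013/2515 = 0.80040; risk in unexposed = 734/1999 = 0.36718.
RR = 0.80040 / 0.36718 = 2.17983
The risk among the exposed is 2.18 times that among the unexposed.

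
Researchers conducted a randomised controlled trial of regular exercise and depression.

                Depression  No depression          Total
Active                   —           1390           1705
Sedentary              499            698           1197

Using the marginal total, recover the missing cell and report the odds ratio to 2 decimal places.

0.32

The missing cell is in the exposed row: 1705 − 1390 = 315.
So a = 315, b = 1390, c = 499, d = 698.
OR = (a·d)/(b·c) = (315 × 698) / (1390 × 499) = 219870 / 693610 = 0.31699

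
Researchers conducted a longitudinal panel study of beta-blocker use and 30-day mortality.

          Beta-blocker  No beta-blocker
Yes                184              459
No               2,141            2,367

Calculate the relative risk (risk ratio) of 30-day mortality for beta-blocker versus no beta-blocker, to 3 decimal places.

0.487

Reading the table with exposure as columns: a = 184 (Beta-blocker, case), b = 2141 (Beta-blocker, non-case), c = 459 (No beta-blocker, case), d = 2367.
Risk in exposed = 184/2325 = 0.07914; risk in unexposed = 459/2826 = 0.16242.
RR = 0.07914 / 0.16242 = 0.48725
The risk is 51% lower among the exposed than among the unexposed.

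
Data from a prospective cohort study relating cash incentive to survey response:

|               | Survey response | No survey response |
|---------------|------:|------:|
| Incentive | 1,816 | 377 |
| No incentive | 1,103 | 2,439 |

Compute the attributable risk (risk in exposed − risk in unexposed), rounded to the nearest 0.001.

0.517

Cells: a = 1816, b = 377, c = 1103, d = 2439.
Risk in exposed = 1816/2193 = 0.828089; risk in unexposed = 1103/3542 = 0.311406.
Risk difference = 0.828089 − 0.311406 = 0.516683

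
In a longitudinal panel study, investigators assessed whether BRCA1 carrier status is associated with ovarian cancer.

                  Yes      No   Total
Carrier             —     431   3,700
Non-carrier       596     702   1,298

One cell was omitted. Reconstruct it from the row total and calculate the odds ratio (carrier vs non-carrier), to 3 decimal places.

The missing cell is in the exposed row: 3700 − 431 = 3269.
So a = 3269, b = 431, c = 596, d = 702.
OR = (a·d)/(b·c) = (3269 × 702) / (431 × 596) = 2294838 / 256876 = 8.93364

8.934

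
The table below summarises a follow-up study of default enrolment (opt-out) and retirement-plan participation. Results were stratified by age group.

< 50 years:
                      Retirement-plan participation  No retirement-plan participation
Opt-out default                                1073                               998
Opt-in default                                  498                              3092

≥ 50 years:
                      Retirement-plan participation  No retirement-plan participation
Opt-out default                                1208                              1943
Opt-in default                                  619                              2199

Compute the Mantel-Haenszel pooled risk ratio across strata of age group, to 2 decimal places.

2.46

RR_MH = Σ(aᵢ·n₀ᵢ/nᵢ) / Σ(cᵢ·n₁ᵢ/nᵢ), with n₁ᵢ = aᵢ+bᵢ (exposed), n₀ᵢ = cᵢ+dᵢ (unexposed), nᵢ = n₁ᵢ+n₀ᵢ.
Stratum 1 (< 50 years): n₁ = 2071, n₀ = 3590, n = 5661; a·n₀/n = 1073·3590/5661 = 680.4575; c·n₁/n = 498·2071/5661 = 182.1865
Stratum 2 (≥ 50 years): n₁ = 3151, n₀ = 2818, n = 5969; a·n₀/n = 1208·2818/5969 = 570.3039; c·n₁/n = 619·3151/5969 = 326.7665
RR_MH = (680.4575 + 570.3039) / (182.1865 + 326.7665) = 1250.7614 / 508.9530 = 2.45752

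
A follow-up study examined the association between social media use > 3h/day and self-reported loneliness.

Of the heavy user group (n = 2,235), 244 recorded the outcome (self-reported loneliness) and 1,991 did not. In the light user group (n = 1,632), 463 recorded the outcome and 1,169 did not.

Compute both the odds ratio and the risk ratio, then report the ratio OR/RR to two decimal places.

0.80

From the description: a = 244, b = 1991, c = 463, d = 1169.
OR = (244·1169)/(1991·463) = 285236/921833 = 0.30942
Risk in exposed = 244/2235 = 0.10917; risk in unexposed = 463/1632 = 0.28370; RR = 0.38481
OR/RR = 0.30942 / 0.38481 = 0.80408
The outcome is not rare, so the OR lies further from 1 than the RR.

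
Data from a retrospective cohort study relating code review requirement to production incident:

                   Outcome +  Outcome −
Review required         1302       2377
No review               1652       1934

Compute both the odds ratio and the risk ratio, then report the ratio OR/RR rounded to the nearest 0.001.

Cells: a = 1302, b = 2377, c = 1652, d = 1934.
OR = (1302·1934)/(2377·1652) = 2518068/3926804 = 0.64125
Risk in exposed = 1302/3679 = 0.35390; risk in unexposed = 1652/3586 = 0.46068; RR = 0.76821
OR/RR = 0.64125 / 0.76821 = 0.83473
The outcome is not rare, so the OR lies further from 1 than the RR.

0.835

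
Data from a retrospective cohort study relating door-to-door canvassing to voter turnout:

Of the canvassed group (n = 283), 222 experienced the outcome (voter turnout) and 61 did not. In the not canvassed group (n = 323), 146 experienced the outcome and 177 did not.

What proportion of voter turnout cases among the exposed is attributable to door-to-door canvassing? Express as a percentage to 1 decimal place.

From the description: a = 222, b = 61, c = 146, d = 177.
Risk in exposed = 222/283 = 0.78445; risk in unexposed = 146/323 = 0.45201.
RR = 0.78445/0.45201 = 1.73547
AR% = (RR − 1)/RR × 100 = (1.73547 − 1)/1.73547 × 100 = 42.3786%

42.4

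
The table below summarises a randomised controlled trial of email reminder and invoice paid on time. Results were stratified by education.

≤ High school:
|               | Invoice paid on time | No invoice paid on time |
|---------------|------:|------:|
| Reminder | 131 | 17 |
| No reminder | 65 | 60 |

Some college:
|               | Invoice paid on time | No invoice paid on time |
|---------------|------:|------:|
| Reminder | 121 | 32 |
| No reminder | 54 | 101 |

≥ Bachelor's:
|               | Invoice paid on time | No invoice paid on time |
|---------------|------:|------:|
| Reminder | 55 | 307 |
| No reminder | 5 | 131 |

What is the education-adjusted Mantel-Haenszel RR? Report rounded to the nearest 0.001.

2.068

RR_MH = Σ(aᵢ·n₀ᵢ/nᵢ) / Σ(cᵢ·n₁ᵢ/nᵢ), with n₁ᵢ = aᵢ+bᵢ (exposed), n₀ᵢ = cᵢ+dᵢ (unexposed), nᵢ = n₁ᵢ+n₀ᵢ.
Stratum 1 (≤ High school): n₁ = 148, n₀ = 125, n = 273; a·n₀/n = 131·125/273 = 59.9817; c·n₁/n = 65·148/273 = 35.2381
Stratum 2 (Some college): n₁ = 153, n₀ = 155, n = 308; a·n₀/n = 121·155/308 = 60.8929; c·n₁/n = 54·153/308 = 26.8247
Stratum 3 (≥ Bachelor's): n₁ = 362, n₀ = 136, n = 498; a·n₀/n = 55·136/498 = 15.0201; c·n₁/n = 5·362/498 = 3.6345
RR_MH = (59.9817 + 60.8929 + 15.0201) / (35.2381 + 26.8247 + 3.6345) = 135.8946 / 65.6973 = 2.06850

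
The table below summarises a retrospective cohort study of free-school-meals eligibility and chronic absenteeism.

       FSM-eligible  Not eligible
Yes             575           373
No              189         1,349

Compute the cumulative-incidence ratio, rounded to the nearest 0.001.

Reading the table with exposure as columns: a = 575 (FSM-eligible, case), b = 189 (FSM-eligible, non-case), c = 373 (Not eligible, case), d = 1349.
Risk in exposed = 575/764 = 0.75262; risk in unexposed = 373/1722 = 0.21661.
RR = 0.75262 / 0.21661 = 3.47455
The risk among the exposed is 3.47 times that among the unexposed.

3.475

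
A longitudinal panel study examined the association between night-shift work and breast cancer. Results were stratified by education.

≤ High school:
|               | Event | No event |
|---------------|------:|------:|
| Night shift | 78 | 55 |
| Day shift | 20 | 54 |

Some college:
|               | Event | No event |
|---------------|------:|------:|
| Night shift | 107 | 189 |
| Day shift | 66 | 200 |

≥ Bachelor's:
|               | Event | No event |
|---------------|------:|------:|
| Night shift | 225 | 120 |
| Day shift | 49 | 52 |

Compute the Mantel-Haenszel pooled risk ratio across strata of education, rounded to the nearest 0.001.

RR_MH = Σ(aᵢ·n₀ᵢ/nᵢ) / Σ(cᵢ·n₁ᵢ/nᵢ), with n₁ᵢ = aᵢ+bᵢ (exposed), n₀ᵢ = cᵢ+dᵢ (unexposed), nᵢ = n₁ᵢ+n₀ᵢ.
Stratum 1 (≤ High school): n₁ = 133, n₀ = 74, n = 207; a·n₀/n = 78·74/207 = 27.8841; c·n₁/n = 20·133/207 = 12.8502
Stratum 2 (Some college): n₁ = 296, n₀ = 266, n = 562; a·n₀/n = 107·266/562 = 50.6441; c·n₁/n = 66·296/562 = 34.7616
Stratum 3 (≥ Bachelor's): n₁ = 345, n₀ = 101, n = 446; a·n₀/n = 225·101/446 = 50.9529; c·n₁/n = 49·345/446 = 37.9036
RR_MH = (27.8841 + 50.6441 + 50.9529) / (12.8502 + 34.7616 + 37.9036) = 129.4811 / 85.5154 = 1.51413

1.514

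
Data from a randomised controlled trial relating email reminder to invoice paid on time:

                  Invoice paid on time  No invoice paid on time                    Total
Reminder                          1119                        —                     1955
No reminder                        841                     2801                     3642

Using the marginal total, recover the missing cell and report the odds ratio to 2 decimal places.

4.46

The missing cell is in the exposed row: 1955 − 1119 = 836.
So a = 1119, b = 836, c = 841, d = 2801.
OR = (a·d)/(b·c) = (1119 × 2801) / (836 × 841) = 3134319 / 703076 = 4.45801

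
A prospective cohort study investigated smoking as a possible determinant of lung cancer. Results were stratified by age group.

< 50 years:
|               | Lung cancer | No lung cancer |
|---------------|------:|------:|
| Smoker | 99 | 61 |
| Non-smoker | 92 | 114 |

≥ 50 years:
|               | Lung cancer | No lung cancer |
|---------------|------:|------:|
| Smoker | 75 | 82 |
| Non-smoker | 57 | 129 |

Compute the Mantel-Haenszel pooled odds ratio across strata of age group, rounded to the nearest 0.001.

2.039

OR_MH = Σ(aᵢdᵢ/nᵢ) / Σ(bᵢcᵢ/nᵢ), where nᵢ is the stratum total.
Stratum 1 (< 50 years): n = 366; a·d/n = 99·114/366 = 30.8361; b·c/n = 61·92/366 = 15.3333
Stratum 2 (≥ 50 years): n = 343; a·d/n = 75·129/343 = 28.2070; b·c/n = 82·57/343 = 13.6268
OR_MH = (30.8361 + 28.2070) / (15.3333 + 13.6268) = 59.0431 / 28.9602 = 2.03877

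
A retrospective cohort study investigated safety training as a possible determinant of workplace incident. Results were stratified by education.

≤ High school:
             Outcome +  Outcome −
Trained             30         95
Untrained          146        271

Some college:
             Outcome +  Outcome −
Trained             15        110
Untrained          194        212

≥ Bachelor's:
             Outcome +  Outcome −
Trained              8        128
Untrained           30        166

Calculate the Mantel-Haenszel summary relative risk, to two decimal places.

0.43

RR_MH = Σ(aᵢ·n₀ᵢ/nᵢ) / Σ(cᵢ·n₁ᵢ/nᵢ), with n₁ᵢ = aᵢ+bᵢ (exposed), n₀ᵢ = cᵢ+dᵢ (unexposed), nᵢ = n₁ᵢ+n₀ᵢ.
Stratum 1 (≤ High school): n₁ = 125, n₀ = 417, n = 542; a·n₀/n = 30·417/542 = 23.0812; c·n₁/n = 146·125/542 = 33.6716
Stratum 2 (Some college): n₁ = 125, n₀ = 406, n = 531; a·n₀/n = 15·406/531 = 11.4689; c·n₁/n = 194·125/531 = 45.6685
Stratum 3 (≥ Bachelor's): n₁ = 136, n₀ = 196, n = 332; a·n₀/n = 8·196/332 = 4.7229; c·n₁/n = 30·136/332 = 12.2892
RR_MH = (23.0812 + 11.4689 + 4.7229) / (33.6716 + 45.6685 + 12.2892) = 39.2730 / 91.6293 = 0.42861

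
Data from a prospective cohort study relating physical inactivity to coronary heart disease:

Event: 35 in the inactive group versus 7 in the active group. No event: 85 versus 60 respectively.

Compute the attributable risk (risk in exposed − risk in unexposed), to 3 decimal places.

0.187

From the description: a = 35, b = 85, c = 7, d = 60.
Risk in exposed = 35/120 = 0.291667; risk in unexposed = 7/67 = 0.104478.
Risk difference = 0.291667 − 0.104478 = 0.187189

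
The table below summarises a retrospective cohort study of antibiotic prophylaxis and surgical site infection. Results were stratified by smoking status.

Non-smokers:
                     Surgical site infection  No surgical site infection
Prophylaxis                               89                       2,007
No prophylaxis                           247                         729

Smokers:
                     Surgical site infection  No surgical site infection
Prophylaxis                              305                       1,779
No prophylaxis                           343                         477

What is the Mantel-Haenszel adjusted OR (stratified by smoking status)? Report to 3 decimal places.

0.192

OR_MH = Σ(aᵢdᵢ/nᵢ) / Σ(bᵢcᵢ/nᵢ), where nᵢ is the stratum total.
Stratum 1 (Non-smokers): n = 3072; a·d/n = 89·729/3072 = 21.1201; b·c/n = 2007·247/3072 = 161.3701
Stratum 2 (Smokers): n = 2904; a·d/n = 305·477/2904 = 50.0981; b·c/n = 1779·343/2904 = 210.1229
OR_MH = (21.1201 + 50.0981) / (161.3701 + 210.1229) = 71.2183 / 371.4931 = 0.19171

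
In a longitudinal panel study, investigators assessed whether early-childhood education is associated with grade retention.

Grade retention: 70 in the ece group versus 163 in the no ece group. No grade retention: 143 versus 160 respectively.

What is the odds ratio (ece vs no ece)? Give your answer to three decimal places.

0.481

From the description: a = 70, b = 143, c = 163, d = 160.
OR = (a·d)/(b·c) = (70 × 160) / (143 × 163) = 11200 / 23309 = 0.48050
Exposure is associated with lower odds of grade retention (OR = 0.48 < 1).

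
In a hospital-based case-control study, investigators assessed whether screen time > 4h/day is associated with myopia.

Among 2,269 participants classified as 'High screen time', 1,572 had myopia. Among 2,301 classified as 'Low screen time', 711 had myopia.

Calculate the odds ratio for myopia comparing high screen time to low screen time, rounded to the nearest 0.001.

From the description: a = 1572, b = 697, c = 711, d = 1590.
OR = (a·d)/(b·c) = (1572 × 1590) / (697 × 711) = 2499480 / 495567 = 5.04368
The odds of myopia are about 5.04 times as high in the high screen time group.

5.044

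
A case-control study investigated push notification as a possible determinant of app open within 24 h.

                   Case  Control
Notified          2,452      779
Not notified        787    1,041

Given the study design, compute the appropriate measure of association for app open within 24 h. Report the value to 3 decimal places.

Cells: a = 2452, b = 779, c = 787, d = 1041.
This is a case-control study: participants were sampled on outcome status, so risks in the source population cannot be estimated directly — relative risk is not valid here. The odds ratio is the appropriate measure.
OR = (a·d)/(b·c) = (2452 × 1041) / (779 × 787) = 2552532 / 613073 = 4.16350

4.164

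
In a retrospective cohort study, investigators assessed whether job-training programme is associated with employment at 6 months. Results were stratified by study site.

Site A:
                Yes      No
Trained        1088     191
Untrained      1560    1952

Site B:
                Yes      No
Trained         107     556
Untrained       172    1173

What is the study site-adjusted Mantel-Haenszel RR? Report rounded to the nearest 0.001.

1.837

RR_MH = Σ(aᵢ·n₀ᵢ/nᵢ) / Σ(cᵢ·n₁ᵢ/nᵢ), with n₁ᵢ = aᵢ+bᵢ (exposed), n₀ᵢ = cᵢ+dᵢ (unexposed), nᵢ = n₁ᵢ+n₀ᵢ.
Stratum 1 (Site A): n₁ = 1279, n₀ = 3512, n = 4791; a·n₀/n = 1088·3512/4791 = 797.5487; c·n₁/n = 1560·1279/4791 = 416.4559
Stratum 2 (Site B): n₁ = 663, n₀ = 1345, n = 2008; a·n₀/n = 107·1345/2008 = 71.6708; c·n₁/n = 172·663/2008 = 56.7908
RR_MH = (797.5487 + 71.6708) / (416.4559 + 56.7908) = 869.2196 / 473.2467 = 1.83672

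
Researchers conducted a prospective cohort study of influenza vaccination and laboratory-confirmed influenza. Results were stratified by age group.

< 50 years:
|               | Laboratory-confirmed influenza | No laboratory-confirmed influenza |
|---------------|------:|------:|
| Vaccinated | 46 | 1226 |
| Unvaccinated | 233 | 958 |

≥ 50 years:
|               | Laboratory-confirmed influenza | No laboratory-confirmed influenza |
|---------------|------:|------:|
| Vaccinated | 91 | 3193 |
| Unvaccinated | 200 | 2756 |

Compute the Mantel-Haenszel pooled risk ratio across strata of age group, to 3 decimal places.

0.290

RR_MH = Σ(aᵢ·n₀ᵢ/nᵢ) / Σ(cᵢ·n₁ᵢ/nᵢ), with n₁ᵢ = aᵢ+bᵢ (exposed), n₀ᵢ = cᵢ+dᵢ (unexposed), nᵢ = n₁ᵢ+n₀ᵢ.
Stratum 1 (< 50 years): n₁ = 1272, n₀ = 1191, n = 2463; a·n₀/n = 46·1191/2463 = 22.2436; c·n₁/n = 233·1272/2463 = 120.3313
Stratum 2 (≥ 50 years): n₁ = 3284, n₀ = 2956, n = 6240; a·n₀/n = 91·2956/6240 = 43.1083; c·n₁/n = 200·3284/6240 = 105.2564
RR_MH = (22.2436 + 43.1083) / (120.3313 + 105.2564) = 65.3519 / 225.5877 = 0.28970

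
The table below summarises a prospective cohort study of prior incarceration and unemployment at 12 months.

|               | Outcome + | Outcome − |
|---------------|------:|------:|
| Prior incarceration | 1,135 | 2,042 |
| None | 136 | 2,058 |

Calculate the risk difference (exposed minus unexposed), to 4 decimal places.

0.2953

Cells: a = 1135, b = 2042, c = 136, d = 2058.
Risk in exposed = 1135/3177 = 0.357255; risk in unexposed = 136/2194 = 0.061987.
Risk difference = 0.357255 − 0.061987 = 0.295268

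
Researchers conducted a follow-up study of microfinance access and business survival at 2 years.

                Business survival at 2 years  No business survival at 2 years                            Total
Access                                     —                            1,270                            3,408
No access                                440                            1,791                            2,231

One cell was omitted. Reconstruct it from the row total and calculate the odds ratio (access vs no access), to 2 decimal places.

6.85

The missing cell is in the exposed row: 3408 − 1270 = 2138.
So a = 2138, b = 1270, c = 440, d = 1791.
OR = (a·d)/(b·c) = (2138 × 1791) / (1270 × 440) = 3829158 / 558800 = 6.85247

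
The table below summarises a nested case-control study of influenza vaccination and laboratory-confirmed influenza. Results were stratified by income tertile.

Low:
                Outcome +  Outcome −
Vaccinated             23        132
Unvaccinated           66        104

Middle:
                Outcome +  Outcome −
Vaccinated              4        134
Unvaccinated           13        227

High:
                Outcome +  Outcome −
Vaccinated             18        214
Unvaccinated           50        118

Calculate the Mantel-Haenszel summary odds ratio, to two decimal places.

0.26

OR_MH = Σ(aᵢdᵢ/nᵢ) / Σ(bᵢcᵢ/nᵢ), where nᵢ is the stratum total.
Stratum 1 (Low): n = 325; a·d/n = 23·104/325 = 7.3600; b·c/n = 132·66/325 = 26.8062
Stratum 2 (Middle): n = 378; a·d/n = 4·227/378 = 2.4021; b·c/n = 134·13/378 = 4.6085
Stratum 3 (High): n = 400; a·d/n = 18·118/400 = 5.3100; b·c/n = 214·50/400 = 26.7500
OR_MH = (7.3600 + 2.4021 + 5.3100) / (26.8062 + 4.6085 + 26.7500) = 15.0721 / 58.1646 = 0.25913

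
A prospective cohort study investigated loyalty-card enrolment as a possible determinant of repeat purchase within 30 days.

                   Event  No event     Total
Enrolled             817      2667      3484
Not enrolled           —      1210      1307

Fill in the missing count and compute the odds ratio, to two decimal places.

3.82

The missing cell is in the unexposed row: 1307 − 1210 = 97.
So a = 817, b = 2667, c = 97, d = 1210.
OR = (a·d)/(b·c) = (817 × 1210) / (2667 × 97) = 988570 / 258699 = 3.82131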